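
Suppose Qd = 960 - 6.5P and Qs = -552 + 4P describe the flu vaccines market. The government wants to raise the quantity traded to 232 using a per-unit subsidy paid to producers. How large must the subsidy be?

At Q = 232, invert demand for the buyer price: Pb = (960 − 232)/6.5 = 112; invert supply for the seller price: Ps = (232 − (-552))/4 = 196.
The subsidy must fill the gap: s = Ps − Pb = 196 − 112 = 84.

Required subsidy s = 84 per unit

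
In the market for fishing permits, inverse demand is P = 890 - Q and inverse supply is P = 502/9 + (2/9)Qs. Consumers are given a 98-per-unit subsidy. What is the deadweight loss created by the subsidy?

Deadweight loss = 43218/11

Pre-subsidy: 890 - Q = 502/9 + (2/9)Q gives Q* = 7508/11 and P* = 2282/11.
With the rebate, buyers effectively pay Pb = Ps − 98, where Ps is the price sellers receive.
On the curves, Pb = 890 - Q and Ps = 502/9 + (2/9)Q; the wedge Ps − Pb = 98 gives 502/9 + (2/9)Q − (890 - Q) = 98, so Q' = 8390/11.
Then Pb = 890 − 1·(8390/11) = 1400/11 and Ps = 502/9 + (2/9)·(8390/11) = 2478/11.
The subsidy expands output by 8390/11 − 7508/11 = 882/11 past the efficient level; on those units the gap between marginal cost and willingness to pay runs from 0 up to 98.
DWL = ½ × 98 × 882/11 = 43218/11.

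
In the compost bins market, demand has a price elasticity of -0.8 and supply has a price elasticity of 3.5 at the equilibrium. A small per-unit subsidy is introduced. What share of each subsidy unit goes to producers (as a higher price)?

Producer share = 8/43

For a small subsidy around the equilibrium, the benefit split depends on the relative slopes, which at a point are proportional to the elasticities.
Buyer share = εs/(εs + |εd|) = 3.5/(3.5 + 0.8) = 35/43; seller share = |εd|/(εs + |εd|) = 8/43.
So producers capture 8/43 of the subsidy.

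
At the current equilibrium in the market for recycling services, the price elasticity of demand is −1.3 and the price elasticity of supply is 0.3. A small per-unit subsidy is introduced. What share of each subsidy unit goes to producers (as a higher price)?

Producer share = 0.8125

For a small subsidy around the equilibrium, the benefit split depends on the relative slopes, which at a point are proportional to the elasticities.
Buyer share = εs/(εs + |εd|) = 0.3/(0.3 + 1.3) = 0.1875; seller share = |εd|/(εs + |εd|) = 0.8125.
So producers capture 0.8125 of the subsidy.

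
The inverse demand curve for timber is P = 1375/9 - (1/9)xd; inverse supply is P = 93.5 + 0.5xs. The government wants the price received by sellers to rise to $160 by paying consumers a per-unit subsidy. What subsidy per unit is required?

At a seller price of 160, quantity supplied is -187 + 2·160 = 133.
Buyers absorb 133 only when they pay Pb = 1375/9 − (1/9)·133 = 138.
s = Ps − Pb = 160 − 138 = 22.

Required subsidy s = $22 per unit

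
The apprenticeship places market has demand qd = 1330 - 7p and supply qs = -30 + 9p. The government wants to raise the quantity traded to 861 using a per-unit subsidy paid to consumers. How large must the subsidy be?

Required subsidy s = 32 per unit

At q = 861, invert demand for the buyer price: pb = (1330 − 861)/7 = 67; invert supply for the seller price: ps = (861 − (-30))/9 = 99.
The subsidy must fill the gap: s = ps − pb = 99 − 67 = 32.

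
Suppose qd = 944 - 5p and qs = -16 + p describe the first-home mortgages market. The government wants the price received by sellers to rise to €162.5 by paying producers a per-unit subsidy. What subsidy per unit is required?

At a seller price of 162.5, quantity supplied is -16 + 1·162.5 = 146.5.
Buyers absorb 146.5 only when they pay pb with 944 − 5·pb = 146.5, i.e. pb = 159.5.
s = ps − pb = 162.5 − 159.5 = 3.

Required subsidy s = €3 per unit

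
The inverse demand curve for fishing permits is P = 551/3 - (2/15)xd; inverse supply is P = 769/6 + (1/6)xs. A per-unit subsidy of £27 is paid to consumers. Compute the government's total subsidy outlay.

Pre-subsidy: 551/3 - (2/15)x = 769/6 + (1/6)x gives x* = 185 and P* = 159.
With the rebate, buyers effectively pay Pb = Ps − 27, where Ps is the price sellers receive.
On the curves, Pb = 551/3 - (2/15)x and Ps = 769/6 + (1/6)x; the wedge Ps − Pb = 27 gives 769/6 + (1/6)x − (551/3 - (2/15)x) = 27, so x' = 275.
Then Pb = 551/3 − (2/15)·275 = 147 and Ps = 769/6 + (1/6)·275 = 174.
Government outlay = subsidy × quantity = 27 × 275 = 7425.

Government cost = £7425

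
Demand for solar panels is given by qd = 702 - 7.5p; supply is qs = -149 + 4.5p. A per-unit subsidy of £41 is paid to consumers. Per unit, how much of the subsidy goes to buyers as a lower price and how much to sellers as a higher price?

Pre-subsidy: 702 - 7.5p = -149 + 4.5p gives p* = 851/12, q* = 170.125.
With the rebate, buyers effectively pay pb = ps − 41, where ps is the price sellers receive.
Demand in terms of ps becomes qd = 702 − 7.5(ps − 41) = 1009.5 - 7.5ps. Setting this equal to supply: 1009.5 - 7.5ps = -149 + 4.5ps, so ps = 2317/24.
Buyers pay pb = 2317/24 − 41 = 1333/24; q' = -149 + 4.5·(2317/24) = 285.4375.
Buyers' price falls by p* − pb = 851/12 − 1333/24 = 15.375; sellers' price rises by ps − p* = 2317/24 − 851/12 = 25.625.

Buyers gain £15.375 per unit; sellers gain £25.625 per unit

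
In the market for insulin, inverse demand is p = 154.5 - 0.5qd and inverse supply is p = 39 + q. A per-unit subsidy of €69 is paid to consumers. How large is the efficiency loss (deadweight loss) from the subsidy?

Deadweight loss = €1587

Pre-subsidy: 154.5 - 0.5q = 39 + q gives q* = 77 and p* = 116.
With the rebate, buyers effectively pay pb = ps − 69, where ps is the price sellers receive.
On the curves, pb = 154.5 - 0.5q and ps = 39 + q; the wedge ps − pb = 69 gives 39 + q − (154.5 - 0.5q) = 69, so q' = 123.
Then pb = 154.5 − 0.5·123 = 93 and ps = 39 + 1·123 = 162.
The subsidy expands output by 123 − 77 = 46 past the efficient level; on those units the gap between marginal cost and willingness to pay runs from 0 up to 69.
DWL = ½ × 69 × 46 = 1587.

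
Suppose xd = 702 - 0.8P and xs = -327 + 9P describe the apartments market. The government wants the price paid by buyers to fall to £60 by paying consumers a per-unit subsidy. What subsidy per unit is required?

Required subsidy s = £49 per unit

At a buyer price of 60, quantity demanded is 702 − 0.8·60 = 654.
Sellers supply 654 only when they receive Ps with -327 + 9·Ps = 654, i.e. Ps = 109.
s = Ps − Pb = 109 − 60 = 49.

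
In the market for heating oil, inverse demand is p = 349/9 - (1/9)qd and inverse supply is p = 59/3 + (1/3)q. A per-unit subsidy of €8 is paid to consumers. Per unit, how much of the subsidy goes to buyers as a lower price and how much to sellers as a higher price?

Buyers gain €2 per unit; sellers gain €6 per unit

Pre-subsidy: 349/9 - (1/9)q = 59/3 + (1/3)q gives q* = 43 and p* = 34.
With the rebate, buyers effectively pay pb = ps − 8, where ps is the price sellers receive.
On the curves, pb = 349/9 - (1/9)q and ps = 59/3 + (1/3)q; the wedge ps − pb = 8 gives 59/3 + (1/3)q − (349/9 - (1/9)q) = 8, so q' = 61.
Then pb = 349/9 − (1/9)·61 = 32 and ps = 59/3 + (1/3)·61 = 40.
Buyers' price falls by p* − pb = 34 − 32 = 2; sellers' price rises by ps − p* = 40 − 34 = 6.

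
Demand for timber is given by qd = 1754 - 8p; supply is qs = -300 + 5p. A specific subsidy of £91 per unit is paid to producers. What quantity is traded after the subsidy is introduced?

Pre-subsidy: 1754 - 8p = -300 + 5p gives p* = 158, q* = 490.
With the subsidy, sellers receive ps = pb + 91 for each unit, where pb is the price buyers pay.
Supply in terms of pb becomes qs = -300 + 5(pb + 91) = 155 + 5pb. Setting this equal to demand: 1754 - 8pb = 155 + 5pb, so pb = 123.
Sellers receive ps = 123 + 91 = 214; q' = 1754 − 8·123 = 770.

q' = 770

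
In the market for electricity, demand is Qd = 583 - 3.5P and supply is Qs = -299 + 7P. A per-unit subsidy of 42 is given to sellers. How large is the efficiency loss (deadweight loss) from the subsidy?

Deadweight loss = 2058

Pre-subsidy: 583 - 3.5P = -299 + 7P gives P* = 84, Q* = 289.
With the subsidy, sellers receive Ps = Pb + 42 for each unit, where Pb is the price buyers pay.
Supply in terms of Pb becomes Qs = -299 + 7(Pb + 42) = -5 + 7Pb. Setting this equal to demand: 583 - 3.5Pb = -5 + 7Pb, so Pb = 56.
Sellers receive Ps = 56 + 42 = 98; Q' = 583 − 3.5·56 = 387.
The subsidy expands output by 387 − 289 = 98 past the efficient level; on those units the gap between marginal cost and willingness to pay runs from 0 up to 42.
DWL = ½ × 42 × 98 = 2058.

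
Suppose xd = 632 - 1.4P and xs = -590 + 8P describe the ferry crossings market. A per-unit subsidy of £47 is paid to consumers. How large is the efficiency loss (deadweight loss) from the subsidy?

Deadweight loss = £1316

Pre-subsidy: 632 - 1.4P = -590 + 8P gives P* = 130, x* = 450.
With the rebate, buyers effectively pay Pb = Ps − 47, where Ps is the price sellers receive.
Demand in terms of Ps becomes xd = 632 − 1.4(Ps − 47) = 697.8 - 1.4Ps. Setting this equal to supply: 697.8 - 1.4Ps = -590 + 8Ps, so Ps = 137.
Buyers pay Pb = 137 − 47 = 90; x' = -590 + 8·137 = 506.
The subsidy expands output by 506 − 450 = 56 past the efficient level; on those units the gap between marginal cost and willingness to pay runs from 0 up to 47.
DWL = ½ × 47 × 56 = 1316.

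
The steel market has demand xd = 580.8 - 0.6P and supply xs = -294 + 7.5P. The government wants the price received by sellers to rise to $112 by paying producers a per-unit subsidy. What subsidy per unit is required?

Required subsidy s = $54 per unit

At a seller price of 112, quantity supplied is -294 + 7.5·112 = 546.
Buyers absorb 546 only when they pay Pb with 580.8 − 0.6·Pb = 546, i.e. Pb = 58.
s = Ps − Pb = 112 − 58 = 54.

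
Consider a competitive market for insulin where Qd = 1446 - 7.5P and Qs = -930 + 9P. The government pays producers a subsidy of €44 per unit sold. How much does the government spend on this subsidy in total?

Pre-subsidy: 1446 - 7.5P = -930 + 9P gives P* = 144, Q* = 366.
With the subsidy, sellers receive Ps = Pb + 44 for each unit, where Pb is the price buyers pay.
Supply in terms of Pb becomes Qs = -930 + 9(Pb + 44) = -534 + 9Pb. Setting this equal to demand: 1446 - 7.5Pb = -534 + 9Pb, so Pb = 120.
Sellers receive Ps = 120 + 44 = 164; Q' = 1446 − 7.5·120 = 546.
Government outlay = subsidy × quantity = 44 × 546 = 24024.

Government cost = €24024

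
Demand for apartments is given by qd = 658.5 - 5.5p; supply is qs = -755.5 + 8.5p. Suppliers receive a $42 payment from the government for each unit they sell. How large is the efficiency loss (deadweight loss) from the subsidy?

Pre-subsidy: 658.5 - 5.5p = -755.5 + 8.5p gives p* = 101, q* = 103.
With the subsidy, sellers receive ps = pb + 42 for each unit, where pb is the price buyers pay.
Supply in terms of pb becomes qs = -755.5 + 8.5(pb + 42) = -398.5 + 8.5pb. Setting this equal to demand: 658.5 - 5.5pb = -398.5 + 8.5pb, so pb = 75.5.
Sellers receive ps = 75.5 + 42 = 117.5; q' = 658.5 − 5.5·75.5 = 243.25.
The subsidy expands output by 243.25 − 103 = 140.25 past the efficient level; on those units the gap between marginal cost and willingness to pay runs from 0 up to 42.
DWL = ½ × 42 × 140.25 = 2945.25.

Deadweight loss = $2945.25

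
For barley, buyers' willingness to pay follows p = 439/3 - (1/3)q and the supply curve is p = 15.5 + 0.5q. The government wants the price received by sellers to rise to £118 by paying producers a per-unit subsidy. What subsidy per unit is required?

At a seller price of 118, quantity supplied is -31 + 2·118 = 205.
Buyers absorb 205 only when they pay pb = 439/3 − (1/3)·205 = 78.
s = ps − pb = 118 − 78 = 40.

Required subsidy s = £40 per unit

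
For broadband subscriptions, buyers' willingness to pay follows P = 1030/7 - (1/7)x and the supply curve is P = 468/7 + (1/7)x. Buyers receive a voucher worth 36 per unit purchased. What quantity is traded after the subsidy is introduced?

x' = 407

Pre-subsidy: 1030/7 - (1/7)x = 468/7 + (1/7)x gives x* = 281 and P* = 107.
With the rebate, buyers effectively pay Pb = Ps − 36, where Ps is the price sellers receive.
On the curves, Pb = 1030/7 - (1/7)x and Ps = 468/7 + (1/7)x; the wedge Ps − Pb = 36 gives 468/7 + (1/7)x − (1030/7 - (1/7)x) = 36, so x' = 407.
Then Pb = 1030/7 − (1/7)·407 = 89 and Ps = 468/7 + (1/7)·407 = 125.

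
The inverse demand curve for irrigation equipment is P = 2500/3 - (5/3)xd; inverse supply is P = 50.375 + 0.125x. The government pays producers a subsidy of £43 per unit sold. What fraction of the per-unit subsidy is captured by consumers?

Pre-subsidy: 2500/3 - (5/3)x = 50.375 + 0.125x gives x* = 437 and P* = 105.
With the subsidy, sellers receive Ps = Pb + 43 for each unit, where Pb is the price buyers pay.
On the curves, Pb = 2500/3 - (5/3)x and Ps = 50.375 + 0.125x; the wedge Ps − Pb = 43 gives 50.375 + 0.125x − (2500/3 - (5/3)x) = 43, so x' = 461.
Then Pb = 2500/3 − (5/3)·461 = 65 and Ps = 50.375 + 0.125·461 = 108.
Buyers' price falls by P* − Pb = 105 − 65 = 40; sellers' price rises by Ps − P* = 108 − 105 = 3.
So consumers capture 40/43 = 40/43 of each unit of subsidy.

Consumer share = 40/43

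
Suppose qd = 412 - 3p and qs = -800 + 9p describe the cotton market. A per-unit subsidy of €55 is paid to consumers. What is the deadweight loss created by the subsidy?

Deadweight loss = €3403.125

Pre-subsidy: 412 - 3p = -800 + 9p gives p* = 101, q* = 109.
With the rebate, buyers effectively pay pb = ps − 55, where ps is the price sellers receive.
Demand in terms of ps becomes qd = 412 − 3(ps − 55) = 577 - 3ps. Setting this equal to supply: 577 - 3ps = -800 + 9ps, so ps = 114.75.
Buyers pay pb = 114.75 − 55 = 59.75; q' = -800 + 9·114.75 = 232.75.
The subsidy expands output by 232.75 − 109 = 123.75 past the efficient level; on those units the gap between marginal cost and willingness to pay runs from 0 up to 55.
DWL = ½ × 55 × 123.75 = 3403.125.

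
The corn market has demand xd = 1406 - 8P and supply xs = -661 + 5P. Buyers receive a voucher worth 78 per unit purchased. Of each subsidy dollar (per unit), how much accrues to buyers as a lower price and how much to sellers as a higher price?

Pre-subsidy: 1406 - 8P = -661 + 5P gives P* = 159, x* = 134.
With the rebate, buyers effectively pay Pb = Ps − 78, where Ps is the price sellers receive.
Demand in terms of Ps becomes xd = 1406 − 8(Ps − 78) = 2030 - 8Ps. Setting this equal to supply: 2030 - 8Ps = -661 + 5Ps, so Ps = 207.
Buyers pay Pb = 207 − 78 = 129; x' = -661 + 5·207 = 374.
Buyers' price falls by P* − Pb = 159 − 129 = 30; sellers' price rises by Ps − P* = 207 − 159 = 48.

Buyers gain 30 per unit; sellers gain 48 per unit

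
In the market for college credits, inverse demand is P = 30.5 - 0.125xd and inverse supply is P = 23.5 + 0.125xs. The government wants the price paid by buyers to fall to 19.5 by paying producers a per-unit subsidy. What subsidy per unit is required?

Required subsidy s = 15 per unit

At a buyer price of 19.5, quantity demanded is 244 − 8·19.5 = 88.
Sellers supply 88 only when they receive Ps = 23.5 + 0.125·88 = 34.5.
s = Ps − Pb = 34.5 − 19.5 = 15.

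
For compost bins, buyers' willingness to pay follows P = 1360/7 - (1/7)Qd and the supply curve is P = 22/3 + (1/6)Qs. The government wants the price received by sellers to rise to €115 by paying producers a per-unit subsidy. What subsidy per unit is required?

Required subsidy s = €13 per unit

At a seller price of 115, quantity supplied is -44 + 6·115 = 646.
Buyers absorb 646 only when they pay Pb = 1360/7 − (1/7)·646 = 102.
s = Ps − Pb = 115 − 102 = 13.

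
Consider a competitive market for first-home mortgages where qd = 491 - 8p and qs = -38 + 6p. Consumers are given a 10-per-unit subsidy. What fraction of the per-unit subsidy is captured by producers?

Producer share = 4/7

Pre-subsidy: 491 - 8p = -38 + 6p gives p* = 529/14, q* = 1321/7.
With the rebate, buyers effectively pay pb = ps − 10, where ps is the price sellers receive.
Demand in terms of ps becomes qd = 491 − 8(ps − 10) = 571 - 8ps. Setting this equal to supply: 571 - 8ps = -38 + 6ps, so ps = 43.5.
Buyers pay pb = 43.5 − 10 = 33.5; q' = -38 + 6·43.5 = 223.
Buyers' price falls by p* − pb = 529/14 − 33.5 = 30/7; sellers' price rises by ps − p* = 43.5 − 529/14 = 40/7.
So producers capture (40/7)/10 = 4/7 of each unit of subsidy.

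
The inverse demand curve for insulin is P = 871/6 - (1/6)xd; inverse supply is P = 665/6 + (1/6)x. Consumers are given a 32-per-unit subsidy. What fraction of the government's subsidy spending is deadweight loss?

Pre-subsidy: 871/6 - (1/6)x = 665/6 + (1/6)x gives x* = 103 and P* = 128.
With the rebate, buyers effectively pay Pb = Ps − 32, where Ps is the price sellers receive.
On the curves, Pb = 871/6 - (1/6)x and Ps = 665/6 + (1/6)x; the wedge Ps − Pb = 32 gives 665/6 + (1/6)x − (871/6 - (1/6)x) = 32, so x' = 199.
Then Pb = 871/6 − (1/6)·199 = 112 and Ps = 665/6 + (1/6)·199 = 144.
ΔCS = ½(103 + 199)(128 − 112) = 2416; ΔPS = ½(103 + 199)(144 − 128) = 2416.
Government spending = 32 × 199 = 6368.
DWL = ½ × 32 × (199 − 103) = 1536; fraction = 1536 / 6368 = 48/199.

DWL / government spending = 48/199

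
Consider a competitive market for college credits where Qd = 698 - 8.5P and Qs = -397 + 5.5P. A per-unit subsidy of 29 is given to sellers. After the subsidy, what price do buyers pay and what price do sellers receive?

Buyers pay 1871/28; sellers receive 2683/28

Pre-subsidy: 698 - 8.5P = -397 + 5.5P gives P* = 1095/14, Q* = 929/28.
With the subsidy, sellers receive Ps = Pb + 29 for each unit, where Pb is the price buyers pay.
Supply in terms of Pb becomes Qs = -397 + 5.5(Pb + 29) = -237.5 + 5.5Pb. Setting this equal to demand: 698 - 8.5Pb = -237.5 + 5.5Pb, so Pb = 1871/28.
Sellers receive Ps = 1871/28 + 29 = 2683/28; Q' = 698 − 8.5·(1871/28) = 7281/56.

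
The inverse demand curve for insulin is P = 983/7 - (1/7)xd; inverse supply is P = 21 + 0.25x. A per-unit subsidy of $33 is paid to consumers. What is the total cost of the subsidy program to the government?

Pre-subsidy: 983/7 - (1/7)x = 21 + 0.25x gives x* = 304 and P* = 97.
With the rebate, buyers effectively pay Pb = Ps − 33, where Ps is the price sellers receive.
On the curves, Pb = 983/7 - (1/7)x and Ps = 21 + 0.25x; the wedge Ps − Pb = 33 gives 21 + 0.25x − (983/7 - (1/7)x) = 33, so x' = 388.
Then Pb = 983/7 − (1/7)·388 = 85 and Ps = 21 + 0.25·388 = 118.
Government outlay = subsidy × quantity = 33 × 388 = 12804.

Government cost = $12804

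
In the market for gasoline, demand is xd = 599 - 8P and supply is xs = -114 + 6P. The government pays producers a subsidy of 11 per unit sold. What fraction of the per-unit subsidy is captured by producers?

Producer share = 4/7

Pre-subsidy: 599 - 8P = -114 + 6P gives P* = 713/14, x* = 1341/7.
With the subsidy, sellers receive Ps = Pb + 11 for each unit, where Pb is the price buyers pay.
Supply in terms of Pb becomes xs = -114 + 6(Pb + 11) = -48 + 6Pb. Setting this equal to demand: 599 - 8Pb = -48 + 6Pb, so Pb = 647/14.
Sellers receive Ps = 647/14 + 11 = 801/14; x' = 599 − 8·(647/14) = 1605/7.
Buyers' price falls by P* − Pb = 713/14 − 647/14 = 33/7; sellers' price rises by Ps − P* = 801/14 − 713/14 = 44/7.
So producers capture (44/7)/11 = 4/7 of each unit of subsidy.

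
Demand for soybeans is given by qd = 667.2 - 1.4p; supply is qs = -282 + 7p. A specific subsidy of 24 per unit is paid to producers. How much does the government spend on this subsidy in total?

Pre-subsidy: 667.2 - 1.4p = -282 + 7p gives p* = 113, q* = 509.
With the subsidy, sellers receive ps = pb + 24 for each unit, where pb is the price buyers pay.
Supply in terms of pb becomes qs = -282 + 7(pb + 24) = -114 + 7pb. Setting this equal to demand: 667.2 - 1.4pb = -114 + 7pb, so pb = 93.
Sellers receive ps = 93 + 24 = 117; q' = 667.2 − 1.4·93 = 537.
Government outlay = subsidy × quantity = 24 × 537 = 12888.

Government cost = 12888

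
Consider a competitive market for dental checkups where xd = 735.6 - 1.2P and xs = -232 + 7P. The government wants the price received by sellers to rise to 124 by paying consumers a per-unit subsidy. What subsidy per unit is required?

Required subsidy s = 41 per unit

At a seller price of 124, quantity supplied is -232 + 7·124 = 636.
Buyers absorb 636 only when they pay Pb with 735.6 − 1.2·Pb = 636, i.e. Pb = 83.
s = Ps − Pb = 124 − 83 = 41.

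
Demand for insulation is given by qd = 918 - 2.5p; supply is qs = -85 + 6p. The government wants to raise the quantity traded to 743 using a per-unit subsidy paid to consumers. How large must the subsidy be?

At q = 743, invert demand for the buyer price: pb = (918 − 743)/2.5 = 70; invert supply for the seller price: ps = (743 − (-85))/6 = 138.
The subsidy must fill the gap: s = ps − pb = 138 − 70 = 68.

Required subsidy s = 68 per unit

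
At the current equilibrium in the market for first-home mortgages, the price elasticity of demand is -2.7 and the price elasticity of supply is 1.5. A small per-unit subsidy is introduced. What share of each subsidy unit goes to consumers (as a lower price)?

For a small subsidy around the equilibrium, the benefit split depends on the relative slopes, which at a point are proportional to the elasticities.
Buyer share = εs/(εs + |εd|) = 1.5/(1.5 + 2.7) = 5/14; seller share = |εd|/(εs + |εd|) = 9/14.

Consumer share = 5/14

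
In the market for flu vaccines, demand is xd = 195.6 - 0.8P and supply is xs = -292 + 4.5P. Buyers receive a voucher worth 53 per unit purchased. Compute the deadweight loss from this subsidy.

Pre-subsidy: 195.6 - 0.8P = -292 + 4.5P gives P* = 92, x* = 122.
With the rebate, buyers effectively pay Pb = Ps − 53, where Ps is the price sellers receive.
Demand in terms of Ps becomes xd = 195.6 − 0.8(Ps − 53) = 238 - 0.8Ps. Setting this equal to supply: 238 - 0.8Ps = -292 + 4.5Ps, so Ps = 100.
Buyers pay Pb = 100 − 53 = 47; x' = -292 + 4.5·100 = 158.
The subsidy expands output by 158 − 122 = 36 past the efficient level; on those units the gap between marginal cost and willingness to pay runs from 0 up to 53.
DWL = ½ × 53 × 36 = 954.

Deadweight loss = 954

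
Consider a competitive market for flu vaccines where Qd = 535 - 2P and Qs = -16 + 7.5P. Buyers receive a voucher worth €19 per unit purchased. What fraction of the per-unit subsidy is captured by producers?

Pre-subsidy: 535 - 2P = -16 + 7.5P gives P* = 58, Q* = 419.
With the rebate, buyers effectively pay Pb = Ps − 19, where Ps is the price sellers receive.
Demand in terms of Ps becomes Qd = 535 − 2(Ps − 19) = 573 - 2Ps. Setting this equal to supply: 573 - 2Ps = -16 + 7.5Ps, so Ps = 62.
Buyers pay Pb = 62 − 19 = 43; Q' = -16 + 7.5·62 = 449.
Buyers' price falls by P* − Pb = 58 − 43 = 15; sellers' price rises by Ps − P* = 62 − 58 = 4.
So producers capture 4/19 = 4/19 of each unit of subsidy.

Producer share = 4/19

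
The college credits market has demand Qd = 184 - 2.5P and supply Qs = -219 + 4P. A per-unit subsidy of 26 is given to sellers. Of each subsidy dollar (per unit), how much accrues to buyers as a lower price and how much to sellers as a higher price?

Pre-subsidy: 184 - 2.5P = -219 + 4P gives P* = 62, Q* = 29.
With the subsidy, sellers receive Ps = Pb + 26 for each unit, where Pb is the price buyers pay.
Supply in terms of Pb becomes Qs = -219 + 4(Pb + 26) = -115 + 4Pb. Setting this equal to demand: 184 - 2.5Pb = -115 + 4Pb, so Pb = 46.
Sellers receive Ps = 46 + 26 = 72; Q' = 184 − 2.5·46 = 69.
Buyers' price falls by P* − Pb = 62 − 46 = 16; sellers' price rises by Ps − P* = 72 − 62 = 10.

Buyers gain 16 per unit; sellers gain 10 per unit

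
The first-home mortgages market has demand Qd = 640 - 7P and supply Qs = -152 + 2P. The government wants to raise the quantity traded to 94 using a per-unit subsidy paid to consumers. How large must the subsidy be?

At Q = 94, invert demand for the buyer price: Pb = (640 − 94)/7 = 78; invert supply for the seller price: Ps = (94 − (-152))/2 = 123.
The subsidy must fill the gap: s = Ps − Pb = 123 − 78 = 45.

Required subsidy s = 45 per unit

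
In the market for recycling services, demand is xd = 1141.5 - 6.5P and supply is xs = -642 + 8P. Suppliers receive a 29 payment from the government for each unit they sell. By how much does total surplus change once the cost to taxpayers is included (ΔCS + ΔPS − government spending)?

Net change in total surplus = -1508

Pre-subsidy: 1141.5 - 6.5P = -642 + 8P gives P* = 123, x* = 342.
With the subsidy, sellers receive Ps = Pb + 29 for each unit, where Pb is the price buyers pay.
Supply in terms of Pb becomes xs = -642 + 8(Pb + 29) = -410 + 8Pb. Setting this equal to demand: 1141.5 - 6.5Pb = -410 + 8Pb, so Pb = 107.
Sellers receive Ps = 107 + 29 = 136; x' = 1141.5 − 6.5·107 = 446.
ΔCS = ½(342 + 446)(123 − 107) = 6304; ΔPS = ½(342 + 446)(136 − 123) = 5122.
Government spending = 29 × 446 = 12934.
Net change = 6304 + 5122 − 12934 = -1508. The loss equals the DWL triangle ½·29·104.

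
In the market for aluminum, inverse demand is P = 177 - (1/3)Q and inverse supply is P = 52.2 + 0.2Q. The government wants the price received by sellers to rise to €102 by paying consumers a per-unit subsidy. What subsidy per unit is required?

Required subsidy s = €8 per unit

At a seller price of 102, quantity supplied is -261 + 5·102 = 249.
Buyers absorb 249 only when they pay Pb = 177 − (1/3)·249 = 94.
s = Ps − Pb = 102 − 94 = 8.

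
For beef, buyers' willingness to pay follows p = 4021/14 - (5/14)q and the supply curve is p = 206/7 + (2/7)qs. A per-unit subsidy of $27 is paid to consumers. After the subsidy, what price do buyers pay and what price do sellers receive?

Pre-subsidy: 4021/14 - (5/14)q = 206/7 + (2/7)q gives q* = 401 and p* = 144.
With the rebate, buyers effectively pay pb = ps − 27, where ps is the price sellers receive.
On the curves, pb = 4021/14 - (5/14)q and ps = 206/7 + (2/7)q; the wedge ps − pb = 27 gives 206/7 + (2/7)q − (4021/14 - (5/14)q) = 27, so q' = 443.
Then pb = 4021/14 − (5/14)·443 = 129 and ps = 206/7 + (2/7)·443 = 156.

Buyers pay $129; sellers receive $156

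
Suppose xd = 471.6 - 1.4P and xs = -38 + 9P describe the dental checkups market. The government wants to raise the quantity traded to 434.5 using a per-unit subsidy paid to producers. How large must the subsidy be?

Required subsidy s = 26 per unit

At x = 434.5, invert demand for the buyer price: Pb = (471.6 − 434.5)/1.4 = 26.5; invert supply for the seller price: Ps = (434.5 − (-38))/9 = 52.5.
The subsidy must fill the gap: s = Ps − Pb = 52.5 − 26.5 = 26.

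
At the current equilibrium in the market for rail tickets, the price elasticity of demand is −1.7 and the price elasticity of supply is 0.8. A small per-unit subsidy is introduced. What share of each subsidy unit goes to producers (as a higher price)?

Producer share = 0.68

For a small subsidy around the equilibrium, the benefit split depends on the relative slopes, which at a point are proportional to the elasticities.
Buyer share = εs/(εs + |εd|) = 0.8/(0.8 + 1.7) = 0.32; seller share = |εd|/(εs + |εd|) = 0.68.
So producers capture 0.68 of the subsidy.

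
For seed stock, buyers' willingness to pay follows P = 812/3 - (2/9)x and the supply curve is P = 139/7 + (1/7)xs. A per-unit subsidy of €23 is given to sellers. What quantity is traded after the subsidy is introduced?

Pre-subsidy: 812/3 - (2/9)x = 139/7 + (1/7)x gives x* = 687 and P* = 118.
With the subsidy, sellers receive Ps = Pb + 23 for each unit, where Pb is the price buyers pay.
On the curves, Pb = 812/3 - (2/9)x and Ps = 139/7 + (1/7)x; the wedge Ps − Pb = 23 gives 139/7 + (1/7)x − (812/3 - (2/9)x) = 23, so x' = 750.
Then Pb = 812/3 − (2/9)·750 = 104 and Ps = 139/7 + (1/7)·750 = 127.

x' = 750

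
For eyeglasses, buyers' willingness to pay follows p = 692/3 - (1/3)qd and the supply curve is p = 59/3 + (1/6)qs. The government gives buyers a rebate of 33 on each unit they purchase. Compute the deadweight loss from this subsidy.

Deadweight loss = 1089

Pre-subsidy: 692/3 - (1/3)q = 59/3 + (1/6)q gives q* = 422 and p* = 90.
With the rebate, buyers effectively pay pb = ps − 33, where ps is the price sellers receive.
On the curves, pb = 692/3 - (1/3)q and ps = 59/3 + (1/6)q; the wedge ps − pb = 33 gives 59/3 + (1/6)q − (692/3 - (1/3)q) = 33, so q' = 488.
Then pb = 692/3 − (1/3)·488 = 68 and ps = 59/3 + (1/6)·488 = 101.
The subsidy expands output by 488 − 422 = 66 past the efficient level; on those units the gap between marginal cost and willingness to pay runs from 0 up to 33.
DWL = ½ × 33 × 66 = 1089.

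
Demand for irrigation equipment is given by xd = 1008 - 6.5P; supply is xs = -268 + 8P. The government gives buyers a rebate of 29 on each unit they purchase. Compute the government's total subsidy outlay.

Government cost = 15660

Pre-subsidy: 1008 - 6.5P = -268 + 8P gives P* = 88, x* = 436.
With the rebate, buyers effectively pay Pb = Ps − 29, where Ps is the price sellers receive.
Demand in terms of Ps becomes xd = 1008 − 6.5(Ps − 29) = 1196.5 - 6.5Ps. Setting this equal to supply: 1196.5 - 6.5Ps = -268 + 8Ps, so Ps = 101.
Buyers pay Pb = 101 − 29 = 72; x' = -268 + 8·101 = 540.
Government outlay = subsidy × quantity = 29 × 540 = 15660.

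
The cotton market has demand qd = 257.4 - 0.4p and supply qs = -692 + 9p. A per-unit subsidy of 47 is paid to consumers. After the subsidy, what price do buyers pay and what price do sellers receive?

Buyers pay 56; sellers receive 103

Pre-subsidy: 257.4 - 0.4p = -692 + 9p gives p* = 101, q* = 217.
With the rebate, buyers effectively pay pb = ps − 47, where ps is the price sellers receive.
Demand in terms of ps becomes qd = 257.4 − 0.4(ps − 47) = 276.2 - 0.4ps. Setting this equal to supply: 276.2 - 0.4ps = -692 + 9ps, so ps = 103.
Buyers pay pb = 103 − 47 = 56; q' = -692 + 9·103 = 235.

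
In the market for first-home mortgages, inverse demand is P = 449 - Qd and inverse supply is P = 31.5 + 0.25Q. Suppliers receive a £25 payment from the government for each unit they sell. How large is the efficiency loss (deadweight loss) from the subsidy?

Deadweight loss = £250

Pre-subsidy: 449 - Q = 31.5 + 0.25Q gives Q* = 334 and P* = 115.
With the subsidy, sellers receive Ps = Pb + 25 for each unit, where Pb is the price buyers pay.
On the curves, Pb = 449 - Q and Ps = 31.5 + 0.25Q; the wedge Ps − Pb = 25 gives 31.5 + 0.25Q − (449 - Q) = 25, so Q' = 354.
Then Pb = 449 − 1·354 = 95 and Ps = 31.5 + 0.25·354 = 120.
The subsidy expands output by 354 − 334 = 20 past the efficient level; on those units the gap between marginal cost and willingness to pay runs from 0 up to 25.
DWL = ½ × 25 × 20 = 250.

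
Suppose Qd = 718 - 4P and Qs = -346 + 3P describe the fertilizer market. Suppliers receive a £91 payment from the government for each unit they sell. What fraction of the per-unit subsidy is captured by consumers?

Pre-subsidy: 718 - 4P = -346 + 3P gives P* = 152, Q* = 110.
With the subsidy, sellers receive Ps = Pb + 91 for each unit, where Pb is the price buyers pay.
Supply in terms of Pb becomes Qs = -346 + 3(Pb + 91) = -73 + 3Pb. Setting this equal to demand: 718 - 4Pb = -73 + 3Pb, so Pb = 113.
Sellers receive Ps = 113 + 91 = 204; Q' = 718 − 4·113 = 266.
Buyers' price falls by P* − Pb = 152 − 113 = 39; sellers' price rises by Ps − P* = 204 − 152 = 52.
So consumers capture 39/91 = 3/7 of each unit of subsidy.

Consumer share = 3/7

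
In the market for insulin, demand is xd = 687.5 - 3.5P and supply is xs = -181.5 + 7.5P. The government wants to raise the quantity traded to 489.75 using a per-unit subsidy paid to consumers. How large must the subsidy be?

At x = 489.75, invert demand for the buyer price: Pb = (687.5 − 489.75)/3.5 = 56.5; invert supply for the seller price: Ps = (489.75 − (-181.5))/7.5 = 89.5.
The subsidy must fill the gap: s = Ps − Pb = 89.5 − 56.5 = 33.

Required subsidy s = 33 per unit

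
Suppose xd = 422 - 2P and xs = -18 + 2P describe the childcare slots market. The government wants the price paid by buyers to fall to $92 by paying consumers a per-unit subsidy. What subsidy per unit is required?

Required subsidy s = $36 per unit

At a buyer price of 92, quantity demanded is 422 − 2·92 = 238.
Sellers supply 238 only when they receive Ps with -18 + 2·Ps = 238, i.e. Ps = 128.
s = Ps − Pb = 128 − 92 = 36.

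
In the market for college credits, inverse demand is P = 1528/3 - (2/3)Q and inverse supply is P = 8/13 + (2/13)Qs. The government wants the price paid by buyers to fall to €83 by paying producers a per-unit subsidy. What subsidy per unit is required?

At a buyer price of 83, quantity demanded is 764 − 1.5·83 = 639.5.
Sellers supply 639.5 only when they receive Ps = 8/13 + (2/13)·639.5 = 99.
s = Ps − Pb = 99 − 83 = 16.

Required subsidy s = €16 per unit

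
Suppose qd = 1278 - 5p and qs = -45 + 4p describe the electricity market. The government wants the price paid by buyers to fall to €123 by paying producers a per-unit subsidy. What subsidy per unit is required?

At a buyer price of 123, quantity demanded is 1278 − 5·123 = 663.
Sellers supply 663 only when they receive ps with -45 + 4·ps = 663, i.e. ps = 177.
s = ps − pb = 177 − 123 = 54.

Required subsidy s = €54 per unit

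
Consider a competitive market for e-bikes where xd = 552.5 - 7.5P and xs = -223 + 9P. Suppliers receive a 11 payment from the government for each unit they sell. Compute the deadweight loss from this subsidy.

Pre-subsidy: 552.5 - 7.5P = -223 + 9P gives P* = 47, x* = 200.
With the subsidy, sellers receive Ps = Pb + 11 for each unit, where Pb is the price buyers pay.
Supply in terms of Pb becomes xs = -223 + 9(Pb + 11) = -124 + 9Pb. Setting this equal to demand: 552.5 - 7.5Pb = -124 + 9Pb, so Pb = 41.
Sellers receive Ps = 41 + 11 = 52; x' = 552.5 − 7.5·41 = 245.
The subsidy expands output by 245 − 200 = 45 past the efficient level; on those units the gap between marginal cost and willingness to pay runs from 0 up to 11.
DWL = ½ × 11 × 45 = 247.5.

Deadweight loss = 247.5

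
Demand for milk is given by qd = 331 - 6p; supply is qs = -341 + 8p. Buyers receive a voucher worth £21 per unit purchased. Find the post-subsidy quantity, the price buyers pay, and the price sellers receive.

q' = 115; buyers pay £36; sellers receive £57

Pre-subsidy: 331 - 6p = -341 + 8p gives p* = 48, q* = 43.
With the rebate, buyers effectively pay pb = ps − 21, where ps is the price sellers receive.
Demand in terms of ps becomes qd = 331 − 6(ps − 21) = 457 - 6ps. Setting this equal to supply: 457 - 6ps = -341 + 8ps, so ps = 57.
Buyers pay pb = 57 − 21 = 36; q' = -341 + 8·57 = 115.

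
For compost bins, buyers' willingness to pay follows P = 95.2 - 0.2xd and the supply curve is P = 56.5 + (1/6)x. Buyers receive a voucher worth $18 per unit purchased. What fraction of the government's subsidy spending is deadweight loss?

DWL / government spending = 10/63

Pre-subsidy: 95.2 - 0.2x = 56.5 + (1/6)x gives x* = 1161/11 and P* = 815/11.
With the rebate, buyers effectively pay Pb = Ps − 18, where Ps is the price sellers receive.
On the curves, Pb = 95.2 - 0.2x and Ps = 56.5 + (1/6)x; the wedge Ps − Pb = 18 gives 56.5 + (1/6)x − (95.2 - 0.2x) = 18, so x' = 1701/11.
Then Pb = 95.2 − 0.2·(1701/11) = 707/11 and Ps = 56.5 + (1/6)·(1701/11) = 905/11.
ΔCS = ½(1161/11 + 1701/11)(815/11 − 707/11) = 154548/121; ΔPS = ½(1161/11 + 1701/11)(905/11 − 815/11) = 128790/121.
Government spending = 18 × 1701/11 = 30618/11.
DWL = ½ × 18 × (1701/11 − 1161/11) = 4860/11; fraction = (4860/11) / (30618/11) = 10/63.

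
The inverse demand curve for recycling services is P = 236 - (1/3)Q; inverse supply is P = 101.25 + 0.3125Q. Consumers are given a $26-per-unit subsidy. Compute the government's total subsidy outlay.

Government cost = 200616/31

Pre-subsidy: 236 - (1/3)Q = 101.25 + 0.3125Q gives Q* = 6468/31 and P* = 5160/31.
With the rebate, buyers effectively pay Pb = Ps − 26, where Ps is the price sellers receive.
On the curves, Pb = 236 - (1/3)Q and Ps = 101.25 + 0.3125Q; the wedge Ps − Pb = 26 gives 101.25 + 0.3125Q − (236 - (1/3)Q) = 26, so Q' = 7716/31.
Then Pb = 236 − (1/3)·(7716/31) = 4744/31 and Ps = 101.25 + 0.3125·(7716/31) = 5550/31.
Government outlay = subsidy × quantity = 26 × 7716/31 = 200616/31.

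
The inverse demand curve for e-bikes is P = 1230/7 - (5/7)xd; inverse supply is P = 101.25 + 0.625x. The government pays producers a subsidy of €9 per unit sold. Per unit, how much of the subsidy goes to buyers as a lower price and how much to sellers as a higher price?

Pre-subsidy: 1230/7 - (5/7)x = 101.25 + 0.625x gives x* = 55.6 and P* = 136.
With the subsidy, sellers receive Ps = Pb + 9 for each unit, where Pb is the price buyers pay.
On the curves, Pb = 1230/7 - (5/7)x and Ps = 101.25 + 0.625x; the wedge Ps − Pb = 9 gives 101.25 + 0.625x − (1230/7 - (5/7)x) = 9, so x' = 62.32.
Then Pb = 1230/7 − (5/7)·62.32 = 131.2 and Ps = 101.25 + 0.625·62.32 = 140.2.
Buyers' price falls by P* − Pb = 136 − 131.2 = 4.8; sellers' price rises by Ps − P* = 140.2 − 136 = 4.2.

Buyers gain €4.8 per unit; sellers gain €4.2 per unit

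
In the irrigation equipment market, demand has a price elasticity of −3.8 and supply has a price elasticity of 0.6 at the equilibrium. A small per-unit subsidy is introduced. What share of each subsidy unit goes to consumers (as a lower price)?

For a small subsidy around the equilibrium, the benefit split depends on the relative slopes, which at a point are proportional to the elasticities.
Buyer share = εs/(εs + |εd|) = 0.6/(0.6 + 3.8) = 3/22; seller share = |εd|/(εs + |εd|) = 19/22.

Consumer share = 3/22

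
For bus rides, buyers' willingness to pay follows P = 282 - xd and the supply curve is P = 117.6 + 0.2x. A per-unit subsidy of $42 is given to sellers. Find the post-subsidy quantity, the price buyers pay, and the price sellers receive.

x' = 172; buyers pay $110; sellers receive $152

Pre-subsidy: 282 - x = 117.6 + 0.2x gives x* = 137 and P* = 145.
With the subsidy, sellers receive Ps = Pb + 42 for each unit, where Pb is the price buyers pay.
On the curves, Pb = 282 - x and Ps = 117.6 + 0.2x; the wedge Ps − Pb = 42 gives 117.6 + 0.2x − (282 - x) = 42, so x' = 172.
Then Pb = 282 − 1·172 = 110 and Ps = 117.6 + 0.2·172 = 152.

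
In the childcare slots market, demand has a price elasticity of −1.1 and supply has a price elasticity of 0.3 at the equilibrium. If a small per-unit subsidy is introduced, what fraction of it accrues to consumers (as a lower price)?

Consumer share = 3/14

For a small subsidy around the equilibrium, the benefit split depends on the relative slopes, which at a point are proportional to the elasticities.
Buyer share = εs/(εs + |εd|) = 0.3/(0.3 + 1.1) = 3/14; seller share = |εd|/(εs + |εd|) = 11/14.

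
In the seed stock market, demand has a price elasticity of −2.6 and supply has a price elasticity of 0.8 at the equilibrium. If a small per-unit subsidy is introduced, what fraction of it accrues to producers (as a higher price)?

For a small subsidy around the equilibrium, the benefit split depends on the relative slopes, which at a point are proportional to the elasticities.
Buyer share = εs/(εs + |εd|) = 0.8/(0.8 + 2.6) = 4/17; seller share = |εd|/(εs + |εd|) = 13/17.
So producers capture 13/17 of the subsidy.

Producer share = 13/17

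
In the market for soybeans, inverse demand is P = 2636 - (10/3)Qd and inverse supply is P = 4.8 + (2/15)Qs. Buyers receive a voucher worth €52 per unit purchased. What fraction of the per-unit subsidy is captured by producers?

Pre-subsidy: 2636 - (10/3)Q = 4.8 + (2/15)Q gives Q* = 759 and P* = 106.
With the rebate, buyers effectively pay Pb = Ps − 52, where Ps is the price sellers receive.
On the curves, Pb = 2636 - (10/3)Q and Ps = 4.8 + (2/15)Q; the wedge Ps − Pb = 52 gives 4.8 + (2/15)Q − (2636 - (10/3)Q) = 52, so Q' = 774.
Then Pb = 2636 − (10/3)·774 = 56 and Ps = 4.8 + (2/15)·774 = 108.
Buyers' price falls by P* − Pb = 106 − 56 = 50; sellers' price rises by Ps − P* = 108 − 106 = 2.
So producers capture 2/52 = 1/26 of each unit of subsidy.

Producer share = 1/26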